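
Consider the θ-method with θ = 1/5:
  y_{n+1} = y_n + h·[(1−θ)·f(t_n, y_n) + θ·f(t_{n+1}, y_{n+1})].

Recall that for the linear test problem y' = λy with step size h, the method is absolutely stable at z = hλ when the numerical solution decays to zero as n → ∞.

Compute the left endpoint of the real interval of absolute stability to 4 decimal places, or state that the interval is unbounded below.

left endpoint -3.3333.

Test eqn y'=λy, z=hλ:
  y_{n+1} = y_n + z·[4/5·y_n + 1/5·y_{n+1}] ⇒ (1 − 1/5z)y_{n+1} = (1 + 4/5z)y_n
  R(z) = (1 + 4/5z)/(1 − 1/5z).

Need |R(x)|<1, x<0.
x=-1.48: |R|=0.1420
R=−1: 1+4/5x = −1+1/5x ⇒ -3/5x=2 ⇒ x=2/(-3/5)=-3.3333
Confirm numerically:
  x=-2.588: |R|=0.70532 <1
  x=-2.481: |R|=0.65820 <1
  x=-2.373: |R|=0.60925 <1
  x=-3.482: |R|=1.05258 >1
  x=-3.462: |R|=1.04562 >1
  x=-3.382: |R|=1.01742 >1
Stable set (-3.3333, 0).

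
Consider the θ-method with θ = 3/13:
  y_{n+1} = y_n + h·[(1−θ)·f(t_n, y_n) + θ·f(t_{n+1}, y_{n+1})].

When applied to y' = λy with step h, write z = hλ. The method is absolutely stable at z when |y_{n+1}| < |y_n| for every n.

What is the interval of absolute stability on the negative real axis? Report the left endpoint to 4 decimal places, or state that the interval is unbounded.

(-3.7143, 0).

Set f=λy, z=hλ:
  y_{n+1} = y_n + z·[10/13·y_n + 3/13·y_{n+1}] ⇒ (1 − 3/13z)y_{n+1} = (1 + 10/13z)y_n
  ⇒ R(z) = (1 + 10/13z)/(1 − 3/13z).

Solve |R(x)|<1 on ℝ⁻.
x=-1.16: |R|=0.0850
R=−1: 1+10/13x = −1+3/13x ⇒ -7/13x=2 ⇒ x=2/(-7/13)=-3.7143
Confirm numerically:
  x=-3.088: |R|=0.80309 <1
  x=-2.154: |R|=0.43880 <1
  x=-2.049: |R|=0.39118 <1
  x=-1.652: |R|=0.19603 <1
  x=-3.803: |R|=1.02544 >1
  x=-3.786: |R|=1.02061 >1
So |R|<1 on (-3.7143, 0).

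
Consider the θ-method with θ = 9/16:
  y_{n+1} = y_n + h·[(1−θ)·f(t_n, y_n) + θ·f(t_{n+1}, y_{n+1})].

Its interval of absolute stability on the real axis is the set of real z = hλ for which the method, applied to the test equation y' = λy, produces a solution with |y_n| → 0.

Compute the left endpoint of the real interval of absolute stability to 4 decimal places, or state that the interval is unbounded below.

(−∞, 0) — no finite endpoint.

Set f=λy, z=hλ:
  y_{n+1} = y_n + z·[7/16·y_n + 9/16·y_{n+1}] ⇒ (1 − 9/16z)y_{n+1} = (1 + 7/16z)y_n
  so R(z) = (1 + 7/16z)/(1 − 9/16z).

Need |R(x)|<1, x<0.
x=-1.23: |R|=0.2730
x=-2: |R|=0.0588
x=-10: |R|=0.5094
x=-100: |R|=0.7467
θ=9/16≥1/2 ⇒ |1+7/16x|<|1−9/16x| ∀x<0 ⇒ interval (−∞,0).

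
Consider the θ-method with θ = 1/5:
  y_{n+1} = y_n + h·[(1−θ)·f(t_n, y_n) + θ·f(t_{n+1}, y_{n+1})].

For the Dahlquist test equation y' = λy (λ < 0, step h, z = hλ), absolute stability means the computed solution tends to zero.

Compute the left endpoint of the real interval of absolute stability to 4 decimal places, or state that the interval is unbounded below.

z* = -3.3333.

On y'=λy, z=hλ:
  y_{n+1} = y_n + z·[4/5·y_n + 1/5·y_{n+1}] ⇒ (1 − 1/5z)y_{n+1} = (1 + 4/5z)y_n
  ⇒ R(z) = (1 + 4/5z)/(1 − 1/5z).

Solve |R(x)|<1 on ℝ⁻.
x=-1.44: |R|=0.1180
R=−1: 1+4/5x = −1+1/5x ⇒ -3/5x=2 ⇒ x=2/(-3/5)=-3.3333
Confirm numerically:
  x=-2.544: |R|=0.68611 <1
  x=-1.911: |R|=0.38258 <1
  x=-1.696: |R|=0.26643 <1
  x=-1.395: |R|=0.09070 <1
  x=-3.753: |R|=1.14384 >1
  x=-3.652: |R|=1.11049 >1
  x=-3.446: |R|=1.04002 >1
So |R|<1 on (-3.3333, 0).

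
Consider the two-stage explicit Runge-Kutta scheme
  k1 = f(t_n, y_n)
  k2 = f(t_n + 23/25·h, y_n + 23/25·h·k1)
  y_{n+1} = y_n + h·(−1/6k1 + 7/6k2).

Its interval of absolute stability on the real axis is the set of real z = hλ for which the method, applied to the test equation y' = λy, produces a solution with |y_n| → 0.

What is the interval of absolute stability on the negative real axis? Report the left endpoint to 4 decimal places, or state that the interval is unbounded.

(-0.9317, 0).

Test eqn y'=λy, z=hλ:
  k1=λy_n ⇒ h·k1=z·y_n;  k2=λ(1+23/25z)y_n ⇒ h·k2=z(1+23/25z)y_n
  y_{n+1}/y_n = 1 − 1/6z + 7/6z(1+23/25z) = 1 + z + 161/150z²
  R(z) = 1 + z + 161/150z².

Need |R(x)|<1, x<0.
x=-1.54: |R|=2.0055
R=1: x+161/150x²=0 ⇒ x=−150/161=-0.9317; min R=1−1/(4·161/150)=0.7671>−1
Confirm numerically:
  x=-0.906: |R|=0.97503 <1
  x=-0.539: |R|=0.77283 <1
  x=-0.530: |R|=0.77150 <1
  x=-1.364: |R|=1.63293 >1
  x=-1.340: |R|=1.58728 >1
Stable set (-0.9317, 0).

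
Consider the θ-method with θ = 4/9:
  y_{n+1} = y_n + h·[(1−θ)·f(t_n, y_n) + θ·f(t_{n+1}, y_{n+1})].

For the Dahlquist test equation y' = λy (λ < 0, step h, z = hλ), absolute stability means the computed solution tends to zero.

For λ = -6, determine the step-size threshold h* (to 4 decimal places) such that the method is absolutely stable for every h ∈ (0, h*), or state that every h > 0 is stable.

(-18.0000,0); λ=-6 ⇒ h* = (18)/6 = 3.0000.

Set f=λy, z=hλ:
  y_{n+1} = y_n + z·[5/9·y_n + 4/9·y_{n+1}] ⇒ (1 − 4/9z)y_{n+1} = (1 + 5/9z)y_n
  Hence R(z) = (1 + 5/9z)/(1 − 4/9z).

Find x<0 with |R(x)|<1.
x=-0.81: |R|=0.4044
R=−1: 1+5/9x = −1+4/9x ⇒ -1/9x=2 ⇒ x=2/(-1/9)=-18.0000
Confirm numerically:
  x=-15.136: |R|=0.95882 <1
  x=-14.037: |R|=0.93917 <1
  x=-12.880: |R|=0.91540 <1
  x=-7.323: |R|=0.72117 <1
  x=-18.175: |R|=1.00214 >1
  x=-18.158: |R|=1.00194 >1
  x=-18.104: |R|=1.00128 >1
Stable set (-18.0000, 0).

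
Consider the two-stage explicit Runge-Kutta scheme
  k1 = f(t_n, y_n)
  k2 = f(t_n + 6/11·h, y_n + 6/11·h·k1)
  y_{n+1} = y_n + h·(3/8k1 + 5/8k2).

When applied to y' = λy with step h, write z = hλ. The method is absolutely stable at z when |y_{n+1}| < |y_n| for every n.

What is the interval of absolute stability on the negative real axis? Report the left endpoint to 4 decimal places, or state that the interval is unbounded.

(-2.9333, 0).

With y'=λy (z=hλ):
  k1=λy_n ⇒ h·k1=z·y_n;  k2=λ(1+6/11z)y_n ⇒ h·k2=z(1+6/11z)y_n
  y_{n+1}/y_n = 1 + 3/8z + 5/8z(1+6/11z) = 1 + z + 15/44z²
  so R(z) = 1 + z + 15/44z².

Boundary: |R(x)|=1, x<0.
x=-1.73: |R|=0.2903
R=1: x+15/44x²=0 ⇒ x=−44/15=-2.9333; min R=1−1/(4·15/44)=0.2667>−1
Confirm numerically:
  x=-2.641: |R|=0.73680 <1
  x=-2.160: |R|=0.43055 <1
  x=-1.284: |R|=0.27804 <1
  x=-3.365: |R|=1.49519 >1
  x=-3.242: |R|=1.34115 >1
  x=-3.142: |R|=1.22351 >1
So |R|<1 on (-2.9333, 0).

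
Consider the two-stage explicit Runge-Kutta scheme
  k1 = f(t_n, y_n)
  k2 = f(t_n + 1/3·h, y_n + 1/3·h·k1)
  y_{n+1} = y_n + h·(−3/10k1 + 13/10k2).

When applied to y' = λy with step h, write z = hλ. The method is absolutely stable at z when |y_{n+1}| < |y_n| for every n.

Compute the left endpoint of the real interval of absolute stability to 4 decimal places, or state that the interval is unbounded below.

With y'=λy (z=hλ):
  k1=λy_n ⇒ h·k1=z·y_n;  k2=λ(1+1/3z)y_n ⇒ h·k2=z(1+1/3z)y_n
  y_{n+1}/y_n = 1 − 3/10z + 13/10z(1+1/3z) = 1 + z + 13/30z²
  R(z) = 1 + z + 13/30z².

Boundary: |R(x)|=1, x<0.
x=-1.54: |R|=0.4877
R=1: x+13/30x²=0 ⇒ x=−30/13=-2.3077; min R=1−1/(4·13/30)=0.4231>−1
Confirm numerically:
  x=-2.072: |R|=0.78838 <1
  x=-1.753: |R|=0.57864 <1
  x=-1.720: |R|=0.56197 <1
  x=-1.196: |R|=0.42385 <1
  x=-2.670: |R|=1.41919 >1
  x=-2.431: |R|=1.12990 >1
  x=-2.369: |R|=1.06294 >1
So |R|<1 on (-2.3077, 0).

z* = -2.3077.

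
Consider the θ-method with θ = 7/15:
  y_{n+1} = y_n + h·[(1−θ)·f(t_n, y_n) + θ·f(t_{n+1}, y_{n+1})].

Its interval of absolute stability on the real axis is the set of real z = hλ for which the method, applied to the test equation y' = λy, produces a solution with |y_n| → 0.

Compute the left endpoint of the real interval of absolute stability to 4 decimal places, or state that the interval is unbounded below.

z* = -30.0000.

Set f=λy, z=hλ:
  y_{n+1} = y_n + z·[8/15·y_n + 7/15·y_{n+1}] ⇒ (1 − 7/15z)y_{n+1} = (1 + 8/15z)y_n
  so R(z) = (1 + 8/15z)/(1 − 7/15z).

Find x<0 with |R(x)|<1.
x=-1.31: |R|=0.1870
R=−1: 1+8/15x = −1+7/15x ⇒ -1/15x=2 ⇒ x=2/(-1/15)=-30.0000
Confirm numerically:
  x=-29.817: |R|=0.99918 <1
  x=-25.327: |R|=0.97570 <1
  x=-24.126: |R|=0.96806 <1
  x=-30.483: |R|=1.00211 >1
  x=-30.134: |R|=1.00059 >1
Interval (-30.0000, 0).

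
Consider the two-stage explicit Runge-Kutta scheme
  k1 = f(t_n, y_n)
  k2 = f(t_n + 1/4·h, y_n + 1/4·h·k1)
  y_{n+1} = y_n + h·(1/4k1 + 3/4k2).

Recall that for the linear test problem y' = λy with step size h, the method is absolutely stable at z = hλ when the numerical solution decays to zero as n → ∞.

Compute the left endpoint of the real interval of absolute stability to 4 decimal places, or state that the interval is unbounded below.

On y'=λy, z=hλ:
  k1=λy_n ⇒ h·k1=z·y_n;  k2=λ(1+1/4z)y_n ⇒ h·k2=z(1+1/4z)y_n
  y_{n+1}/y_n = 1 + 1/4z + 3/4z(1+1/4z) = 1 + z + 3/16z²
  so R(z) = 1 + z + 3/16z².

Solve |R(x)|<1 on ℝ⁻.
x=-1.4: |R|=0.0325
R=1: x+3/16x²=0 ⇒ x=−16/3=-5.3333; min R=1−1/(4·3/16)=-0.3333>−1
Confirm numerically:
  x=-5.064: |R|=0.74427 <1
  x=-4.771: |R|=0.49696 <1
  x=-3.369: |R|=0.24084 <1
  x=-5.766: |R|=1.46777 >1
  x=-5.722: |R|=1.41699 >1
  x=-5.626: |R|=1.30873 >1
Interval (-5.3333, 0).

z* = -5.3333.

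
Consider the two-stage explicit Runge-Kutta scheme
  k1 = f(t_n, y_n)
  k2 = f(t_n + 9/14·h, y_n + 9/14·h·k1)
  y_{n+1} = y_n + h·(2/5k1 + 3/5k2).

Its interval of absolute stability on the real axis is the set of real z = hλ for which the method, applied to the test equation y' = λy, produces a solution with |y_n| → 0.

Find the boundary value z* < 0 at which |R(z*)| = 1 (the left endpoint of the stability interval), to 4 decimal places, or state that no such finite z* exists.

Set f=λy, z=hλ:
  k1=λy_n ⇒ h·k1=z·y_n;  k2=λ(1+9/14z)y_n ⇒ h·k2=z(1+9/14z)y_n
  y_{n+1}/y_n = 1 + 2/5z + 3/5z(1+9/14z) = 1 + z + 27/70z²
  R(z) = 1 + z + 27/70z².

Boundary: |R(x)|=1, x<0.
x=-1.64: |R|=0.3974
R=1: x+27/70x²=0 ⇒ x=−70/27=-2.5926; min R=1−1/(4·27/70)=0.3519>−1
Confirm numerically:
  x=-2.051: |R|=0.57155 <1
  x=-1.867: |R|=0.47748 <1
  x=-1.804: |R|=0.45127 <1
  x=-3.047: |R|=1.53405 >1
  x=-2.965: |R|=1.42590 >1
  x=-2.669: |R|=1.07866 >1
Stable set (-2.5926, 0).

z* = -2.5926.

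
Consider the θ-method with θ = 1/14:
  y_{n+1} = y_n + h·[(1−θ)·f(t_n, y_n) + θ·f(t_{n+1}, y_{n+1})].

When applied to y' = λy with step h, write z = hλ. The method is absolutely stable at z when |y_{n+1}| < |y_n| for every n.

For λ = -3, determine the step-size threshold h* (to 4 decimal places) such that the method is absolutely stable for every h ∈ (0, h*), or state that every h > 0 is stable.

(-2.3333,0); λ=-3 ⇒ h* = (7/3)/3 = 0.7778.

On y'=λy, z=hλ:
  y_{n+1} = y_n + z·[13/14·y_n + 1/14·y_{n+1}] ⇒ (1 − 1/14z)y_{n+1} = (1 + 13/14z)y_n
  ⇒ R(z) = (1 + 13/14z)/(1 − 1/14z).

Need |R(x)|<1, x<0.
x=-1.77: |R|=0.5713
R=−1: 1+13/14x = −1+1/14x ⇒ -6/7x=2 ⇒ x=2/(-6/7)=-2.3333
Confirm numerically:
  x=-1.607: |R|=0.44153 <1
  x=-1.173: |R|=0.08232 <1
  x=-1.003: |R|=0.06405 <1
  x=-2.721: |R|=1.27821 >1
  x=-2.543: |R|=1.15209 >1
  x=-2.446: |R|=1.08221 >1
Stable set (-2.3333, 0).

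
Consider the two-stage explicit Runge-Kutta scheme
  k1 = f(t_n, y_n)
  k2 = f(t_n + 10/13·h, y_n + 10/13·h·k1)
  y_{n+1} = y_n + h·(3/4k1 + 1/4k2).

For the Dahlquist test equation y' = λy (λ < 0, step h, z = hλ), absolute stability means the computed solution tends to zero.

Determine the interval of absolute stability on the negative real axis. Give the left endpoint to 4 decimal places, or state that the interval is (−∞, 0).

With y'=λy (z=hλ):
  k1=λy_n ⇒ h·k1=z·y_n;  k2=λ(1+10/13z)y_n ⇒ h·k2=z(1+10/13z)y_n
  y_{n+1}/y_n = 1 + 3/4z + 1/4z(1+10/13z) = 1 + z + 5/26z²
  R(z) = 1 + z + 5/26z².

Find x<0 with |R(x)|<1.
x=-1.17: |R|=0.0933
R=1: x+5/26x²=0 ⇒ x=−26/5=-5.2000; min R=1−1/(4·5/26)=-0.3000>−1
Confirm numerically:
  x=-4.351: |R|=0.28962 <1
  x=-3.700: |R|=0.06731 <1
  x=-3.181: |R|=0.23508 <1
  x=-2.420: |R|=0.29377 <1
  x=-5.679: |R|=1.52312 >1
  x=-5.378: |R|=1.18409 >1
  x=-5.235: |R|=1.03524 >1
Stable set (-5.2000, 0).

(-5.2000, 0).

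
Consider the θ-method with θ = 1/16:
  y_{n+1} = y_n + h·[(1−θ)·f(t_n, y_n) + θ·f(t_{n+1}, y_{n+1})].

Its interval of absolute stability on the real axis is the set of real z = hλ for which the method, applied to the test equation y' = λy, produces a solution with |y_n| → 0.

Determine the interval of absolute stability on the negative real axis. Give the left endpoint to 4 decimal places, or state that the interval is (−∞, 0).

Set f=λy, z=hλ:
  y_{n+1} = y_n + z·[15/16·y_n + 1/16·y_{n+1}] ⇒ (1 − 1/16z)y_{n+1} = (1 + 15/16z)y_n
  so R(z) = (1 + 15/16z)/(1 − 1/16z).

Boundary: |R(x)|=1, x<0.
x=-1.08: |R|=0.0117
R=−1: 1+15/16x = −1+1/16x ⇒ -7/8x=2 ⇒ x=2/(-7/8)=-2.2857
Confirm numerically:
  x=-1.902: |R|=0.69992 <1
  x=-1.146: |R|=0.06940 <1
  x=-1.074: |R|=0.00644 <1
  x=-2.379: |R|=1.07106 >1
  x=-2.334: |R|=1.03687 >1
Stable set (-2.2857, 0).

(-2.2857, 0).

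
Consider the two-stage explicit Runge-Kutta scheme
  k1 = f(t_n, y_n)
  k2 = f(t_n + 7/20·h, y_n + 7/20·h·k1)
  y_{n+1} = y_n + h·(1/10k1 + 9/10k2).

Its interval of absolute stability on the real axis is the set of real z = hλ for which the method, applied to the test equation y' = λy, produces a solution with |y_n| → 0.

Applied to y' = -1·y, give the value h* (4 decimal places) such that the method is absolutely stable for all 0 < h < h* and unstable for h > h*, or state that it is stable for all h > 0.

(-3.1746,0); λ=-1 ⇒ h* = (200/63)/1 = 3.1746.

On y'=λy, z=hλ:
  k1=λy_n ⇒ h·k1=z·y_n;  k2=λ(1+7/20z)y_n ⇒ h·k2=z(1+7/20z)y_n
  y_{n+1}/y_n = 1 + 1/10z + 9/10z(1+7/20z) = 1 + z + 63/200z²
  R(z) = 1 + z + 63/200z².

Need |R(x)|<1, x<0.
x=-1.1: |R|=0.2812
R=1: x+63/200x²=0 ⇒ x=−200/63=-3.1746; min R=1−1/(4·63/200)=0.2063>−1
Confirm numerically:
  x=-2.751: |R|=0.63292 <1
  x=-2.190: |R|=0.32077 <1
  x=-1.466: |R|=0.21098 <1
  x=-1.398: |R|=0.21764 <1
  x=-3.570: |R|=1.44464 >1
  x=-3.436: |R|=1.28292 >1
So |R|<1 on (-3.1746, 0).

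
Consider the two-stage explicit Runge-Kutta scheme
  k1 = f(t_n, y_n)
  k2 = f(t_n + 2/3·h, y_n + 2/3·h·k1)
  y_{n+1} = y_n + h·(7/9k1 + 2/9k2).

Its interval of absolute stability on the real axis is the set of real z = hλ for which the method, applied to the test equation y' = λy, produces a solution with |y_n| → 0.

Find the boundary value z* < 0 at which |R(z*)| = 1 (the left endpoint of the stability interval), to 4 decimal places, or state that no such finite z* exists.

z* = -6.7500.

On y'=λy, z=hλ:
  k1=λy_n ⇒ h·k1=z·y_n;  k2=λ(1+2/3z)y_n ⇒ h·k2=z(1+2/3z)y_n
  y_{n+1}/y_n = 1 + 7/9z + 2/9z(1+2/3z) = 1 + z + 4/27z²
  so R(z) = 1 + z + 4/27z².

Need |R(x)|<1, x<0.
x=-1.78: |R|=0.3106
R=1: x+4/27x²=0 ⇒ x=−27/4=-6.7500; min R=1−1/(4·4/27)=-0.6875>−1
Confirm numerically:
  x=-6.125: |R|=0.43287 <1
  x=-5.927: |R|=0.27735 <1
  x=-5.897: |R|=0.25479 <1
  x=-2.745: |R|=0.62870 <1
  x=-6.929: |R|=1.18375 >1
  x=-6.874: |R|=1.12628 >1
So |R|<1 on (-6.7500, 0).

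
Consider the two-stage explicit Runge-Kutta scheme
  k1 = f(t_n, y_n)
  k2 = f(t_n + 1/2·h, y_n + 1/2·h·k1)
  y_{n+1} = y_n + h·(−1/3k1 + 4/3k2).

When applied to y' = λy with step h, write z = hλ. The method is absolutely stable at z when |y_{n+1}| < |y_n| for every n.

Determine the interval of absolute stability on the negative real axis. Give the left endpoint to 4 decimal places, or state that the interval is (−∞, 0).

With y'=λy (z=hλ):
  k1=λy_n ⇒ h·k1=z·y_n;  k2=λ(1+1/2z)y_n ⇒ h·k2=z(1+1/2z)y_n
  y_{n+1}/y_n = 1 − 1/3z + 4/3z(1+1/2z) = 1 + z + 2/3z²
  ⇒ R(z) = 1 + z + 2/3z².

Boundary: |R(x)|=1, x<0.
x=-0.48: |R|=0.6736
R=1: x+2/3x²=0 ⇒ x=−3/2=-1.5000; min R=1−1/(4·2/3)=0.6250>−1
Confirm numerically:
  x=-1.425: |R|=0.92875 <1
  x=-1.114: |R|=0.71333 <1
  x=-0.770: |R|=0.62527 <1
  x=-0.631: |R|=0.63444 <1
  x=-2.034: |R|=1.72410 >1
  x=-2.003: |R|=1.67167 >1
  x=-1.678: |R|=1.19912 >1
Stable set (-1.5000, 0).

(-1.5000, 0).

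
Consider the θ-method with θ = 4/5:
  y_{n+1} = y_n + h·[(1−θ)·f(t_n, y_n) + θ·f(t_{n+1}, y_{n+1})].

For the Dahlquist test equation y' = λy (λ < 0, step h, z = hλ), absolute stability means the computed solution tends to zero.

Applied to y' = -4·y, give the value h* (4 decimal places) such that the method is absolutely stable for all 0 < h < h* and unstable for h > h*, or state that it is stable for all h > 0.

Test eqn y'=λy, z=hλ:
  y_{n+1} = y_n + z·[1/5·y_n + 4/5·y_{n+1}] ⇒ (1 − 4/5z)y_{n+1} = (1 + 1/5z)y_n
  ⇒ R(z) = (1 + 1/5z)/(1 − 4/5z).

Need |R(x)|<1, x<0.
x=-1.12: |R|=0.4093
x=-2: |R|=0.2308
x=-10: |R|=0.1111
x=-100: |R|=0.2346
θ=4/5≥1/2 ⇒ |1+1/5x|<|1−4/5x| ∀x<0 ⇒ interval (−∞,0).

interval (−∞, 0). Any h>0 works for λ=-4.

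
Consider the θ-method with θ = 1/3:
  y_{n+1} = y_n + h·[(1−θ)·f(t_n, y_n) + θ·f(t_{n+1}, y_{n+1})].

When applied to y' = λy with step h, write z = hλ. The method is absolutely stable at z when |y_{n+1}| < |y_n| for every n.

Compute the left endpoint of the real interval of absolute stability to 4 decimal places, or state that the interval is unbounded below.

z* = -6.0000.

With y'=λy (z=hλ):
  y_{n+1} = y_n + z·[2/3·y_n + 1/3·y_{n+1}] ⇒ (1 − 1/3z)y_{n+1} = (1 + 2/3z)y_n
  ⇒ R(z) = (1 + 2/3z)/(1 − 1/3z).

Need |R(x)|<1, x<0.
x=-1.65: |R|=0.0645
R=−1: 1+2/3x = −1+1/3x ⇒ -1/3x=2 ⇒ x=2/(-1/3)=-6.0000
Confirm numerically:
  x=-5.015: |R|=0.87711 <1
  x=-3.667: |R|=0.65007 <1
  x=-3.251: |R|=0.56023 <1
  x=-2.854: |R|=0.46259 <1
  x=-6.280: |R|=1.03017 >1
  x=-6.149: |R|=1.01629 >1
  x=-6.134: |R|=1.01467 >1
So |R|<1 on (-6.0000, 0).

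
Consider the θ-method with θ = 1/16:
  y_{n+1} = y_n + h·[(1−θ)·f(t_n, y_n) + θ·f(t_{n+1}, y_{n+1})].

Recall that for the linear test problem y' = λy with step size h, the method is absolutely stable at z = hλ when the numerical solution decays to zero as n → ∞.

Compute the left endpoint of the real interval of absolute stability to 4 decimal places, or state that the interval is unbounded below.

Set f=λy, z=hλ:
  y_{n+1} = y_n + z·[15/16·y_n + 1/16·y_{n+1}] ⇒ (1 − 1/16z)y_{n+1} = (1 + 15/16z)y_n
  R(z) = (1 + 15/16z)/(1 − 1/16z).

Solve |R(x)|<1 on ℝ⁻.
x=-1.4: |R|=0.2874
R=−1: 1+15/16x = −1+1/16x ⇒ -7/8x=2 ⇒ x=2/(-7/8)=-2.2857
Confirm numerically:
  x=-1.906: |R|=0.70312 <1
  x=-1.800: |R|=0.61798 <1
  x=-1.196: |R|=0.11282 <1
  x=-1.005: |R|=0.05440 <1
  x=-2.454: |R|=1.12767 >1
  x=-2.418: |R|=1.10055 >1
Stable set (-2.2857, 0).

left endpoint -2.2857.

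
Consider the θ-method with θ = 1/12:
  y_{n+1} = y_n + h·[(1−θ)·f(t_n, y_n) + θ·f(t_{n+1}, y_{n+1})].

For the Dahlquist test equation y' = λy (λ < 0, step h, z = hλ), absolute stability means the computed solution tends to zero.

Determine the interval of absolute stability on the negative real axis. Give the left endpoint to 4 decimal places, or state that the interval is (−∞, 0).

(-2.4000, 0).

Set f=λy, z=hλ:
  y_{n+1} = y_n + z·[11/12·y_n + 1/12·y_{n+1}] ⇒ (1 − 1/12z)y_{n+1} = (1 + 11/12z)y_n
  Hence R(z) = (1 + 11/12z)/(1 − 1/12z).

Boundary: |R(x)|=1, x<0.
x=-1.74: |R|=0.5197
R=−1: 1+11/12x = −1+1/12x ⇒ -5/6x=2 ⇒ x=2/(-5/6)=-2.4000
Confirm numerically:
  x=-2.163: |R|=0.83266 <1
  x=-2.048: |R|=0.74943 <1
  x=-1.406: |R|=0.25854 <1
  x=-1.008: |R|=0.07011 <1
  x=-2.939: |R|=1.36080 >1
  x=-2.771: |R|=1.25117 >1
  x=-2.721: |R|=1.21806 >1
Stable set (-2.4000, 0).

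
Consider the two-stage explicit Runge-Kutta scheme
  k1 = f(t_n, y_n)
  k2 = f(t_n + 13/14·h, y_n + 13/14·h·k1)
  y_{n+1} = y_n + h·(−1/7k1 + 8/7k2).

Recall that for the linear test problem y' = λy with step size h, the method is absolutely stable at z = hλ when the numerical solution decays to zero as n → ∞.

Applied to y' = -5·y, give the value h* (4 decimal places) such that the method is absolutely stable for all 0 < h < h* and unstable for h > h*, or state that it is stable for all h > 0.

(-0.9423,0); λ=-5 ⇒ h* = (49/52)/5 = 0.1885.

With y'=λy (z=hλ):
  k1=λy_n ⇒ h·k1=z·y_n;  k2=λ(1+13/14z)y_n ⇒ h·k2=z(1+13/14z)y_n
  y_{n+1}/y_n = 1 − 1/7z + 8/7z(1+13/14z) = 1 + z + 52/49z²
  Hence R(z) = 1 + z + 52/49z².

Find x<0 with |R(x)|<1.
x=-0.61: |R|=0.7849
R=1: x+52/49x²=0 ⇒ x=−49/52=-0.9423; min R=1−1/(4·52/49)=0.7644>−1
Confirm numerically:
  x=-0.900: |R|=0.95959 <1
  x=-0.697: |R|=0.81855 <1
  x=-0.546: |R|=0.77037 <1
  x=-0.464: |R|=0.76448 <1
  x=-1.464: |R|=1.81052 >1
  x=-1.159: |R|=1.26652 >1
  x=-1.114: |R|=1.20298 >1
So |R|<1 on (-0.9423, 0).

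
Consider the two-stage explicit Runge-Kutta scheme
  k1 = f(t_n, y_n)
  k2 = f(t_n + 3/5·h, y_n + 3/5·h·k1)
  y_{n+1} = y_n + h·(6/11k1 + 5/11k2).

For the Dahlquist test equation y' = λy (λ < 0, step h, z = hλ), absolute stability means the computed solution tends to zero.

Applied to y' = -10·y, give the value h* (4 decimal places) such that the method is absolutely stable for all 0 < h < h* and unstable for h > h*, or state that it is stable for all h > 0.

Set f=λy, z=hλ:
  k1=λy_n ⇒ h·k1=z·y_n;  k2=λ(1+3/5z)y_n ⇒ h·k2=z(1+3/5z)y_n
  y_{n+1}/y_n = 1 + 6/11z + 5/11z(1+3/5z) = 1 + z + 3/11z²
  ⇒ R(z) = 1 + z + 3/11z².

Solve |R(x)|<1 on ℝ⁻.
x=-1.53: |R|=0.1084
R=1: x+3/11x²=0 ⇒ x=−11/3=-3.6667; min R=1−1/(4·3/11)=0.0833>−1
Confirm numerically:
  x=-2.974: |R|=0.43818 <1
  x=-2.087: |R|=0.10088 <1
  x=-1.615: |R|=0.09633 <1
  x=-3.955: |R|=1.31101 >1
  x=-3.858: |R|=1.20132 >1
  x=-3.691: |R|=1.02449 >1
So |R|<1 on (-3.6667, 0).

(-3.6667,0); λ=-10 ⇒ h* = (11/3)/10 = 0.3667.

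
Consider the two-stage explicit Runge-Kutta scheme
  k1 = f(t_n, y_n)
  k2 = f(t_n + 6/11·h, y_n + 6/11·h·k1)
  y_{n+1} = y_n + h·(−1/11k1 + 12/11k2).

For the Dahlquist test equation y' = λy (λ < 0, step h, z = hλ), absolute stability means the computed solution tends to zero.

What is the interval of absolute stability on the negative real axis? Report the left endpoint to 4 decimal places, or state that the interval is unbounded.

(-1.6806, 0).

Set f=λy, z=hλ:
  k1=λy_n ⇒ h·k1=z·y_n;  k2=λ(1+6/11z)y_n ⇒ h·k2=z(1+6/11z)y_n
  y_{n+1}/y_n = 1 − 1/11z + 12/11z(1+6/11z) = 1 + z + 72/121z²
  R(z) = 1 + z + 72/121z².

Find x<0 with |R(x)|<1.
x=-1.24: |R|=0.6749
R=1: x+72/121x²=0 ⇒ x=−121/72=-1.6806; min R=1−1/(4·72/121)=0.5799>−1
Confirm numerically:
  x=-1.407: |R|=0.77097 <1
  x=-1.363: |R|=0.74245 <1
  x=-1.050: |R|=0.60603 <1
  x=-2.249: |R|=1.76072 >1
  x=-1.856: |R|=1.19376 >1
Interval (-1.6806, 0).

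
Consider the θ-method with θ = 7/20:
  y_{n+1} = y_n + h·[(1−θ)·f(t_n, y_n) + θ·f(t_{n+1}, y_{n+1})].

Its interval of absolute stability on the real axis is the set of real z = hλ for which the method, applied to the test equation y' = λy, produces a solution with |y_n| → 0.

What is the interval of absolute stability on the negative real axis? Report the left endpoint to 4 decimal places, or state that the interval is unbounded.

(-6.6667, 0).

Test eqn y'=λy, z=hλ:
  y_{n+1} = y_n + z·[13/20·y_n + 7/20·y_{n+1}] ⇒ (1 − 7/20z)y_{n+1} = (1 + 13/20z)y_n
  ⇒ R(z) = (1 + 13/20z)/(1 − 7/20z).

Solve |R(x)|<1 on ℝ⁻.
x=-0.74: |R|=0.4122
R=−1: 1+13/20x = −1+7/20x ⇒ -3/10x=2 ⇒ x=2/(-3/10)=-6.6667
Confirm numerically:
  x=-6.405: |R|=0.97578 <1
  x=-5.470: |R|=0.87682 <1
  x=-3.761: |R|=0.62368 <1
  x=-3.261: |R|=0.52287 <1
  x=-7.235: |R|=1.04827 >1
  x=-7.050: |R|=1.03317 >1
  x=-7.038: |R|=1.03217 >1
So |R|<1 on (-6.6667, 0).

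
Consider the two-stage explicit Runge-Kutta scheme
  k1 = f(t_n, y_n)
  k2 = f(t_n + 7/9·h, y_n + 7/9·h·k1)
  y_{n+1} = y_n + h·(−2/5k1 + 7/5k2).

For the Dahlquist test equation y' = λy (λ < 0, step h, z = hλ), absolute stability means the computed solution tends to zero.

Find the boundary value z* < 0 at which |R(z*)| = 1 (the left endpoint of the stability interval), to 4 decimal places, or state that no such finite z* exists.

Set f=λy, z=hλ:
  k1=λy_n ⇒ h·k1=z·y_n;  k2=λ(1+7/9z)y_n ⇒ h·k2=z(1+7/9z)y_n
  y_{n+1}/y_n = 1 − 2/5z + 7/5z(1+7/9z) = 1 + z + 49/45z²
  Hence R(z) = 1 + z + 49/45z².

Boundary: |R(x)|=1, x<0.
x=-1: |R|=1.0889
R=1: x+49/45x²=0 ⇒ x=−45/49=-0.9184; min R=1−1/(4·49/45)=0.7704>−1
Confirm numerically:
  x=-0.898: |R|=0.98008 <1
  x=-0.879: |R|=0.96232 <1
  x=-0.772: |R|=0.87696 <1
  x=-0.535: |R|=0.77667 <1
  x=-1.350: |R|=1.63450 >1
  x=-0.979: |R|=1.06464 >1
Interval (-0.9184, 0).

left endpoint -0.9184.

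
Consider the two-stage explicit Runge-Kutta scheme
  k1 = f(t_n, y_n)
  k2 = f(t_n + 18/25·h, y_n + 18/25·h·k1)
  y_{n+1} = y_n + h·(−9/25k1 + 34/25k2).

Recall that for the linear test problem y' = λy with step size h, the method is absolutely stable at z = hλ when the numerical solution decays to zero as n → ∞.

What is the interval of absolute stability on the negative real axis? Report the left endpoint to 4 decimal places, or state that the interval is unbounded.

(-1.0212, 0).

Set f=λy, z=hλ:
  k1=λy_n ⇒ h·k1=z·y_n;  k2=λ(1+18/25z)y_n ⇒ h·k2=z(1+18/25z)y_n
  y_{n+1}/y_n = 1 − 9/25z + 34/25z(1+18/25z) = 1 + z + 612/625z²
  so R(z) = 1 + z + 612/625z².

Need |R(x)|<1, x<0.
x=-0.82: |R|=0.8384
R=1: x+612/625x²=0 ⇒ x=−625/612=-1.0212; min R=1−1/(4·612/625)=0.7447>−1
Confirm numerically:
  x=-0.700: |R|=0.77981 <1
  x=-0.686: |R|=0.77481 <1
  x=-0.676: |R|=0.77147 <1
  x=-1.448: |R|=1.60509 >1
  x=-1.430: |R|=1.57237 >1
  x=-1.352: |R|=1.43788 >1
So |R|<1 on (-1.0212, 0).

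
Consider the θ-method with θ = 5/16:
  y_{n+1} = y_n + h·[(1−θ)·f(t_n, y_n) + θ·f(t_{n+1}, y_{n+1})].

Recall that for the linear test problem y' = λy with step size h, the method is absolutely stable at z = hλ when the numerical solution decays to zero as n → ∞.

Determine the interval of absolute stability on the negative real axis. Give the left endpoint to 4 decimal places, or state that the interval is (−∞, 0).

(-5.3333, 0).

On y'=λy, z=hλ:
  y_{n+1} = y_n + z·[11/16·y_n + 5/16·y_{n+1}] ⇒ (1 − 5/16z)y_{n+1} = (1 + 11/16z)y_n
  ⇒ R(z) = (1 + 11/16z)/(1 − 5/16z).

Boundary: |R(x)|=1, x<0.
x=-1.48: |R|=0.0120
R=−1: 1+11/16x = −1+5/16x ⇒ -3/8x=2 ⇒ x=2/(-3/8)=-5.3333
Confirm numerically:
  x=-3.872: |R|=0.75204 <1
  x=-3.101: |R|=0.57486 <1
  x=-2.441: |R|=0.38472 <1
  x=-2.284: |R|=0.33275 <1
  x=-5.921: |R|=1.07732 >1
  x=-5.856: |R|=1.06926 >1
Interval (-5.3333, 0).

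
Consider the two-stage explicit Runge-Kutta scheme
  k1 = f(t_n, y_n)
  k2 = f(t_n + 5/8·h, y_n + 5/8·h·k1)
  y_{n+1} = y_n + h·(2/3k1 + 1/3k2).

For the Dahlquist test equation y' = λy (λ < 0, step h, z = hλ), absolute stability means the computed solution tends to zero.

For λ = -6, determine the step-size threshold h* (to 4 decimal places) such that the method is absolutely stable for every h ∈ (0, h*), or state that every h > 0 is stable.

(-4.8000,0); λ=-6 ⇒ h* = (24/5)/6 = 0.8000.

Test eqn y'=λy, z=hλ:
  k1=λy_n ⇒ h·k1=z·y_n;  k2=λ(1+5/8z)y_n ⇒ h·k2=z(1+5/8z)y_n
  y_{n+1}/y_n = 1 + 2/3z + 1/3z(1+5/8z) = 1 + z + 5/24z²
  ⇒ R(z) = 1 + z + 5/24z².

Solve |R(x)|<1 on ℝ⁻.
x=-1.2: |R|=0.1000
R=1: x+5/24x²=0 ⇒ x=−24/5=-4.8000; min R=1−1/(4·5/24)=-0.2000>−1
Confirm numerically:
  x=-4.489: |R|=0.70915 <1
  x=-3.815: |R|=0.21713 <1
  x=-3.096: |R|=0.09908 <1
  x=-2.651: |R|=0.18687 <1
  x=-5.161: |R|=1.38815 >1
  x=-5.091: |R|=1.30864 >1
  x=-5.045: |R|=1.25751 >1
Stable set (-4.8000, 0).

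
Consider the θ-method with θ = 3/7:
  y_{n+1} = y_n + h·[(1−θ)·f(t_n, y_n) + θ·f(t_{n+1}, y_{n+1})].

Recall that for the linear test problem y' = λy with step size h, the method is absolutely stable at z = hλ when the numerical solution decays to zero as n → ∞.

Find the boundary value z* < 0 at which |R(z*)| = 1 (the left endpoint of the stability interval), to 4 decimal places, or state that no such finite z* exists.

Set f=λy, z=hλ:
  y_{n+1} = y_n + z·[4/7·y_n + 3/7·y_{n+1}] ⇒ (1 − 3/7z)y_{n+1} = (1 + 4/7z)y_n
  R(z) = (1 + 4/7z)/(1 − 3/7z).

Find x<0 with |R(x)|<1.
x=-1.18: |R|=0.2163
R=−1: 1+4/7x = −1+3/7x ⇒ -1/7x=2 ⇒ x=2/(-1/7)=-14.0000
Confirm numerically:
  x=-12.745: |R|=0.97226 <1
  x=-10.595: |R|=0.91221 <1
  x=-9.868: |R|=0.88712 <1
  x=-9.177: |R|=0.86033 <1
  x=-14.384: |R|=1.00766 >1
  x=-14.170: |R|=1.00343 >1
So |R|<1 on (-14.0000, 0).

left endpoint -14.0000.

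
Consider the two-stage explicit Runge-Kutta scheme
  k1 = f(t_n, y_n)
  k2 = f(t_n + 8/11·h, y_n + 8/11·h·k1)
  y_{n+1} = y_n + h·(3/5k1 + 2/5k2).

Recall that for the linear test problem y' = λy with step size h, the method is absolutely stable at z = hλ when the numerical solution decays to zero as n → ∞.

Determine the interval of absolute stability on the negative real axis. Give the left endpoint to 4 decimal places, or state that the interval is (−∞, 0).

On y'=λy, z=hλ:
  k1=λy_n ⇒ h·k1=z·y_n;  k2=λ(1+8/11z)y_n ⇒ h·k2=z(1+8/11z)y_n
  y_{n+1}/y_n = 1 + 3/5z + 2/5z(1+8/11z) = 1 + z + 16/55z²
  R(z) = 1 + z + 16/55z².

Boundary: |R(x)|=1, x<0.
x=-1.49: |R|=0.1558
R=1: x+16/55x²=0 ⇒ x=−55/16=-3.4375; min R=1−1/(4·16/55)=0.1406>−1
Confirm numerically:
  x=-3.368: |R|=0.93191 <1
  x=-1.860: |R|=0.14643 <1
  x=-1.591: |R|=0.14537 <1
  x=-3.492: |R|=1.05536 >1
  x=-3.484: |R|=1.04713 >1
Stable set (-3.4375, 0).

(-3.4375, 0).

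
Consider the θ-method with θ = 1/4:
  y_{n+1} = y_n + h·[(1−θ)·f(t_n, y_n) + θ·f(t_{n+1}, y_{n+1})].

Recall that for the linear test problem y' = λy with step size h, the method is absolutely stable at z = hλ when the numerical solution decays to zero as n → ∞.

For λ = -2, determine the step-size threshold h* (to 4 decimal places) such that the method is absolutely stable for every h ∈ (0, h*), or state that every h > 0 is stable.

(-4.0000,0); λ=-2 ⇒ h* = (4)/2 = 2.0000.

With y'=λy (z=hλ):
  y_{n+1} = y_n + z·[3/4·y_n + 1/4·y_{n+1}] ⇒ (1 − 1/4z)y_{n+1} = (1 + 3/4z)y_n
  R(z) = (1 + 3/4z)/(1 − 1/4z).

Solve |R(x)|<1 on ℝ⁻.
x=-1.79: |R|=0.2366
R=−1: 1+3/4x = −1+1/4x ⇒ -1/2x=2 ⇒ x=2/(-1/2)=-4.0000
Confirm numerically:
  x=-2.777: |R|=0.63907 <1
  x=-2.769: |R|=0.63628 <1
  x=-2.018: |R|=0.34131 <1
  x=-1.898: |R|=0.28722 <1
  x=-4.255: |R|=1.06178 >1
  x=-4.059: |R|=1.01464 >1
So |R|<1 on (-4.0000, 0).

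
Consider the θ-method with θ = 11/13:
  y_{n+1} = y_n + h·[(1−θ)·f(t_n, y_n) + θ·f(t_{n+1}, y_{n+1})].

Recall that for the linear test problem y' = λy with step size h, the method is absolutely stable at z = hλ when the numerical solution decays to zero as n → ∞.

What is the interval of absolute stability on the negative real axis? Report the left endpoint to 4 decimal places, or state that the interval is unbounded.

(−∞, 0) — no finite endpoint.

Test eqn y'=λy, z=hλ:
  y_{n+1} = y_n + z·[2/13·y_n + 11/13·y_{n+1}] ⇒ (1 − 11/13z)y_{n+1} = (1 + 2/13z)y_n
  ⇒ R(z) = (1 + 2/13z)/(1 − 11/13z).

Boundary: |R(x)|=1, x<0.
x=-1.15: |R|=0.4172
x=-2: |R|=0.2571
x=-10: |R|=0.0569
x=-100: |R|=0.1680
θ=11/13≥1/2 ⇒ |1+2/13x|<|1−11/13x| ∀x<0 ⇒ interval (−∞,0).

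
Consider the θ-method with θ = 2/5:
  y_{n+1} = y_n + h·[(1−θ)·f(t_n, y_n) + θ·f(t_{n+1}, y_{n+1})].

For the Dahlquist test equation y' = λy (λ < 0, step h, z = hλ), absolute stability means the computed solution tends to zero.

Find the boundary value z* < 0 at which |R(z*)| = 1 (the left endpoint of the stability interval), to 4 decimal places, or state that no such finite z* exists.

On y'=λy, z=hλ:
  y_{n+1} = y_n + z·[3/5·y_n + 2/5·y_{n+1}] ⇒ (1 − 2/5z)y_{n+1} = (1 + 3/5z)y_n
  Hence R(z) = (1 + 3/5z)/(1 − 2/5z).

Need |R(x)|<1, x<0.
x=-0.77: |R|=0.4113
R=−1: 1+3/5x = −1+2/5x ⇒ -1/5x=2 ⇒ x=2/(-1/5)=-10.0000
Confirm numerically:
  x=-8.912: |R|=0.95233 <1
  x=-8.606: |R|=0.93724 <1
  x=-8.431: |R|=0.92823 <1
  x=-5.115: |R|=0.67925 <1
  x=-10.252: |R|=1.00988 >1
  x=-10.034: |R|=1.00136 >1
Stable set (-10.0000, 0).

z* = -10.0000.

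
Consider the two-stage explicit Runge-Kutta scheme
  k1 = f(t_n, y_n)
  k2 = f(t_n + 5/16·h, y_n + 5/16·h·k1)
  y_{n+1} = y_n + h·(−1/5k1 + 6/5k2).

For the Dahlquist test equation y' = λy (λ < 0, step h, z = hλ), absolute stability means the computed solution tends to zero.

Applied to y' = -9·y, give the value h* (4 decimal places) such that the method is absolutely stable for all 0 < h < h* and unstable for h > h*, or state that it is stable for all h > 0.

(-2.6667,0); λ=-9 ⇒ h* = (8/3)/9 = 0.2963.

With y'=λy (z=hλ):
  k1=λy_n ⇒ h·k1=z·y_n;  k2=λ(1+5/16z)y_n ⇒ h·k2=z(1+5/16z)y_n
  y_{n+1}/y_n = 1 − 1/5z + 6/5z(1+5/16z) = 1 + z + 3/8z²
  ⇒ R(z) = 1 + z + 3/8z².

Solve |R(x)|<1 on ℝ⁻.
x=-1.48: |R|=0.3414
R=1: x+3/8x²=0 ⇒ x=−8/3=-2.6667; min R=1−1/(4·3/8)=0.3333>−1
Confirm numerically:
  x=-1.994: |R|=0.49701 <1
  x=-1.681: |R|=0.37866 <1
  x=-1.261: |R|=0.33530 <1
  x=-1.111: |R|=0.35187 <1
  x=-3.086: |R|=1.48527 >1
  x=-2.858: |R|=1.20506 >1
  x=-2.743: |R|=1.07852 >1
Stable set (-2.6667, 0).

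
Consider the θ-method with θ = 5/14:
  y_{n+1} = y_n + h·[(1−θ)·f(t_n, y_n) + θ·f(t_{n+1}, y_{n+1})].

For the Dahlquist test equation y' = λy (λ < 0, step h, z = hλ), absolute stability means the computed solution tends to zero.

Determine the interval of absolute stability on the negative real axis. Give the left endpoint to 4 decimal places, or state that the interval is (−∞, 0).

(-7.0000, 0).

On y'=λy, z=hλ:
  y_{n+1} = y_n + z·[9/14·y_n + 5/14·y_{n+1}] ⇒ (1 − 5/14z)y_{n+1} = (1 + 9/14z)y_n
  so R(z) = (1 + 9/14z)/(1 − 5/14z).

Need |R(x)|<1, x<0.
x=-0.56: |R|=0.5333
R=−1: 1+9/14x = −1+5/14x ⇒ -2/7x=2 ⇒ x=2/(-2/7)=-7.0000
Confirm numerically:
  x=-6.366: |R|=0.94467 <1
  x=-5.373: |R|=0.84074 <1
  x=-5.149: |R|=0.81371 <1
  x=-4.736: |R|=0.75966 <1
  x=-7.109: |R|=1.00880 >1
  x=-7.048: |R|=1.00390 >1
So |R|<1 on (-7.0000, 0).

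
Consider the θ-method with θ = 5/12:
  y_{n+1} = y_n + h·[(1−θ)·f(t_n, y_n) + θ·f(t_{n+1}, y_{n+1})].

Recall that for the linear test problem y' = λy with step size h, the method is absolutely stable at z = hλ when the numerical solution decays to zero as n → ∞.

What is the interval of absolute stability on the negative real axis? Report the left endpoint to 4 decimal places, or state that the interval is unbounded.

z∈(-12.0000,0).

On y'=λy, z=hλ:
  y_{n+1} = y_n + z·[7/12·y_n + 5/12·y_{n+1}] ⇒ (1 − 5/12z)y_{n+1} = (1 + 7/12z)y_n
  Hence R(z) = (1 + 7/12z)/(1 − 5/12z).

Solve |R(x)|<1 on ℝ⁻.
x=-1.38: |R|=0.1238
R=−1: 1+7/12x = −1+5/12x ⇒ -1/6x=2 ⇒ x=2/(-1/6)=-12.0000
Confirm numerically:
  x=-9.206: |R|=0.90370 <1
  x=-8.637: |R|=0.87812 <1
  x=-7.676: |R|=0.82834 <1
  x=-6.612: |R|=0.76085 <1
  x=-12.500: |R|=1.01342 >1
  x=-12.337: |R|=1.00915 >1
  x=-12.250: |R|=1.00683 >1
Interval (-12.0000, 0).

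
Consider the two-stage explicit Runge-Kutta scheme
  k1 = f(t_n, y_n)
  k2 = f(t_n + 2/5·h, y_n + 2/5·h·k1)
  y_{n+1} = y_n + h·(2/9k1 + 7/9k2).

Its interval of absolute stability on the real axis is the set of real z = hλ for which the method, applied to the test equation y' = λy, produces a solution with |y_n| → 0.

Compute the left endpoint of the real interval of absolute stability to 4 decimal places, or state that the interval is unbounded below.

left endpoint -3.2143.

On y'=λy, z=hλ:
  k1=λy_n ⇒ h·k1=z·y_n;  k2=λ(1+2/5z)y_n ⇒ h·k2=z(1+2/5z)y_n
  y_{n+1}/y_n = 1 + 2/9z + 7/9z(1+2/5z) = 1 + z + 14/45z²
  ⇒ R(z) = 1 + z + 14/45z².

Need |R(x)|<1, x<0.
x=-1.72: |R|=0.2004
R=1: x+14/45x²=0 ⇒ x=−45/14=-3.2143; min R=1−1/(4·14/45)=0.1964>−1
Confirm numerically:
  x=-3.070: |R|=0.86219 <1
  x=-2.816: |R|=0.65107 <1
  x=-2.101: |R|=0.27231 <1
  x=-1.340: |R|=0.21863 <1
  x=-3.610: |R|=1.44443 >1
  x=-3.399: |R|=1.19533 >1
Interval (-3.2143, 0).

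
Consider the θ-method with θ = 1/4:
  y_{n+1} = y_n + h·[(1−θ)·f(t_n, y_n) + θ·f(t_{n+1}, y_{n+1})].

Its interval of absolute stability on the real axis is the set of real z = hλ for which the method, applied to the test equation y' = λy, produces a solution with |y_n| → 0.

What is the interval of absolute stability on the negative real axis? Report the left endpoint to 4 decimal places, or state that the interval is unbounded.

Test eqn y'=λy, z=hλ:
  y_{n+1} = y_n + z·[3/4·y_n + 1/4·y_{n+1}] ⇒ (1 − 1/4z)y_{n+1} = (1 + 3/4z)y_n
  so R(z) = (1 + 3/4z)/(1 − 1/4z).

Find x<0 with |R(x)|<1.
x=-1.69: |R|=0.1880
R=−1: 1+3/4x = −1+1/4x ⇒ -1/2x=2 ⇒ x=2/(-1/2)=-4.0000
Confirm numerically:
  x=-3.807: |R|=0.95056 <1
  x=-3.374: |R|=0.83021 <1
  x=-3.074: |R|=0.73820 <1
  x=-2.008: |R|=0.33688 <1
  x=-4.484: |R|=1.11410 >1
  x=-4.462: |R|=1.10919 >1
Stable set (-4.0000, 0).

z∈(-4.0000,0).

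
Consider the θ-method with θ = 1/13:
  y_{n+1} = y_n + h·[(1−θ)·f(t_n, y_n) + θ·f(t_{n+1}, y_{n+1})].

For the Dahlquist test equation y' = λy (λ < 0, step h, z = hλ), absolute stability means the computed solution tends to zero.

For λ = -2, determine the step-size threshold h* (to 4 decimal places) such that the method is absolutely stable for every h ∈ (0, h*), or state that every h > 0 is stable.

(-2.3636,0); λ=-2 ⇒ h* = (26/11)/2 = 1.1818.

With y'=λy (z=hλ):
  y_{n+1} = y_n + z·[12/13·y_n + 1/13·y_{n+1}] ⇒ (1 − 1/13z)y_{n+1} = (1 + 12/13z)y_n
  so R(z) = (1 + 12/13z)/(1 − 1/13z).

Need |R(x)|<1, x<0.
x=-0.67: |R|=0.3628
R=−1: 1+12/13x = −1+1/13x ⇒ -11/13x=2 ⇒ x=2/(-11/13)=-2.3636
Confirm numerically:
  x=-2.022: |R|=0.74983 <1
  x=-1.428: |R|=0.28666 <1
  x=-1.109: |R|=0.02183 <1
  x=-0.994: |R|=0.07660 <1
  x=-2.817: |R|=1.31529 >1
  x=-2.750: |R|=1.26984 >1
Stable set (-2.3636, 0).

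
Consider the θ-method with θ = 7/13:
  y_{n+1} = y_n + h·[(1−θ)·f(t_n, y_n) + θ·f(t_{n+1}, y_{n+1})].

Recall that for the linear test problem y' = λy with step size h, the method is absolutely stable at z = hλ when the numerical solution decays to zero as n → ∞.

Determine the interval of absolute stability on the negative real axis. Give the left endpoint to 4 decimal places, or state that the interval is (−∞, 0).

On y'=λy, z=hλ:
  y_{n+1} = y_n + z·[6/13·y_n + 7/13·y_{n+1}] ⇒ (1 − 7/13z)y_{n+1} = (1 + 6/13z)y_n
  R(z) = (1 + 6/13z)/(1 − 7/13z).

Boundary: |R(x)|=1, x<0.
x=-0.86: |R|=0.4122
x=-2: |R|=0.0370
x=-10: |R|=0.5663
x=-100: |R|=0.8233
θ=7/13≥1/2 ⇒ |1+6/13x|<|1−7/13x| ∀x<0 ⇒ unbounded interval.

(−∞, 0) — no finite endpoint.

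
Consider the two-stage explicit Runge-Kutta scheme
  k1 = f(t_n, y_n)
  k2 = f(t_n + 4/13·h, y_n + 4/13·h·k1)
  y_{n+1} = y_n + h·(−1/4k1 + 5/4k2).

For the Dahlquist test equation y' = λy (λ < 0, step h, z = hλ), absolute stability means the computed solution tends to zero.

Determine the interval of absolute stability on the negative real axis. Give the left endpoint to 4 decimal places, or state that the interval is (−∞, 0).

Test eqn y'=λy, z=hλ:
  k1=λy_n ⇒ h·k1=z·y_n;  k2=λ(1+4/13z)y_n ⇒ h·k2=z(1+4/13z)y_n
  y_{n+1}/y_n = 1 − 1/4z + 5/4z(1+4/13z) = 1 + z + 5/13z²
  R(z) = 1 + z + 5/13z².

Need |R(x)|<1, x<0.
x=-0.85: |R|=0.4279
R=1: x+5/13x²=0 ⇒ x=−13/5=-2.6000; min R=1−1/(4·5/13)=0.3500>−1
Confirm numerically:
  x=-2.414: |R|=0.82731 <1
  x=-1.851: |R|=0.46677 <1
  x=-1.734: |R|=0.42244 <1
  x=-2.912: |R|=1.34944 >1
  x=-2.677: |R|=1.07928 >1
Stable set (-2.6000, 0).

(-2.6000, 0).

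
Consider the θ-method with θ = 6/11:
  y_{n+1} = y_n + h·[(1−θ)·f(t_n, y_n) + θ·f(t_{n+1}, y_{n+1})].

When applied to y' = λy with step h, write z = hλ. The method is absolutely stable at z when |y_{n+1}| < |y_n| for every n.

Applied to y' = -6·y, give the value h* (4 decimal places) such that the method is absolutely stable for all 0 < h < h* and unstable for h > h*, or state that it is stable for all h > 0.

Set f=λy, z=hλ:
  y_{n+1} = y_n + z·[5/11·y_n + 6/11·y_{n+1}] ⇒ (1 − 6/11z)y_{n+1} = (1 + 5/11z)y_n
  Hence R(z) = (1 + 5/11z)/(1 − 6/11z).

Boundary: |R(x)|=1, x<0.
x=-0.48: |R|=0.6196
x=-2: |R|=0.0435
x=-10: |R|=0.5493
x=-100: |R|=0.8003
θ=6/11≥1/2 ⇒ |1+5/11x|<|1−6/11x| ∀x<0 ⇒ interval (−∞,0).

(−∞, 0) — no finite endpoint. Any h>0 works for λ=-6.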